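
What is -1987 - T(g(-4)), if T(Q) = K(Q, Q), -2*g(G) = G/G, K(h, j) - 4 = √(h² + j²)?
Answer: -1991 - √2/2 ≈ -1991.7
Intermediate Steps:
K(h, j) = 4 + √(h² + j²)
g(G) = -½ (g(G) = -G/(2*G) = -½*1 = -½)
T(Q) = 4 + √2*√(Q²) (T(Q) = 4 + √(Q² + Q²) = 4 + √(2*Q²) = 4 + √2*√(Q²))
-1987 - T(g(-4)) = -1987 - (4 + √2*√((-½)²)) = -1987 - (4 + √2*√(¼)) = -1987 - (4 + √2*(½)) = -1987 - (4 + √2/2) = -1987 + (-4 - √2/2) = -1991 - √2/2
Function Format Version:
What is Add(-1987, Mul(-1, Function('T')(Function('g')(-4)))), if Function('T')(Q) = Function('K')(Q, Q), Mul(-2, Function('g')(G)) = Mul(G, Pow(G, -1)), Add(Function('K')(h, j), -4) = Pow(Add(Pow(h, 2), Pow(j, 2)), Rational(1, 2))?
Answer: Add(-1991, Mul(Rational(-1, 2), Pow(2, Rational(1, 2)))) ≈ -1991.7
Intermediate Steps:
Function('K')(h, j) = Add(4, Pow(Add(Pow(h, 2), Pow(j, 2)), Rational(1, 2)))
Function('g')(G) = Rational(-1, 2) (Function('g')(G) = Mul(Rational(-1, 2), Mul(G, Pow(G, -1))) = Mul(Rational(-1, 2), 1) = Rational(-1, 2))
Function('T')(Q) = Add(4, Mul(Pow(2, Rational(1, 2)), Pow(Pow(Q, 2), Rational(1, 2)))) (Function('T')(Q) = Add(4, Pow(Add(Pow(Q, 2), Pow(Q, 2)), Rational(1, 2))) = Add(4, Pow(Mul(2, Pow(Q, 2)), Rational(1, 2))) = Add(4, Mul(Pow(2, Rational(1, 2)), Pow(Pow(Q, 2), Rational(1, 2)))))
Add(-1987, Mul(-1, Function('T')(Function('g')(-4)))) = Add(-1987, Mul(-1, Add(4, Mul(Pow(2, Rational(1, 2)), Pow(Pow(Rational(-1, 2), 2), Rational(1, 2)))))) = Add(-1987, Mul(-1, Add(4, Mul(Pow(2, Rational(1, 2)), Pow(Rational(1, 4), Rational(1, 2)))))) = Add(-1987, Mul(-1, Add(4, Mul(Pow(2, Rational(1, 2)), Rational(1, 2))))) = Add(-1987, Mul(-1, Add(4, Mul(Rational(1, 2), Pow(2, Rational(1, 2)))))) = Add(-1987, Add(-4, Mul(Rational(-1, 2), Pow(2, Rational(1, 2))))) = Add(-1991, Mul(Rational(-1, 2), Pow(2, Rational(1, 2))))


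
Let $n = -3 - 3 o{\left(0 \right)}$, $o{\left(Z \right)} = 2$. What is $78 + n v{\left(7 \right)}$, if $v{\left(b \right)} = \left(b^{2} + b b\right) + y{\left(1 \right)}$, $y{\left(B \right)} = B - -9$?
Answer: $-894$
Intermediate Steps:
$y{\left(B \right)} = 9 + B$ ($y{\left(B \right)} = B + 9 = 9 + B$)
$v{\left(b \right)} = 10 + 2 b^{2}$ ($v{\left(b \right)} = \left(b^{2} + b b\right) + \left(9 + 1\right) = \left(b^{2} + b^{2}\right) + 10 = 2 b^{2} + 10 = 10 + 2 b^{2}$)
$n = -9$ ($n = -3 - 6 = -9$)
$78 + n v{\left(7 \right)} = 78 - 9 \left(10 + 2 \cdot 7^{2}\right) = 78 - 9 \left(10 + 2 \cdot 49\right) = 78 - 9 \left(10 + 98\right) = 78 - 972 = -894$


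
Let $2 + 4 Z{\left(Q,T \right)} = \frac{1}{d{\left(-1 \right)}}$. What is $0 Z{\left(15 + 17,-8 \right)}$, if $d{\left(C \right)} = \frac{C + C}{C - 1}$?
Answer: $0$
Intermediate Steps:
$d{\left(C \right)} = \frac{2 C}{-1 + C}$
$Z{\left(Q,T \right)} = - \frac{1}{4}$ ($Z{\left(Q,T \right)} = - \frac{1}{2} + \frac{1}{4 \cdot 2 \left(-1\right) \frac{1}{-1 - 1}} = - \frac{1}{2} + \frac{1}{4 \cdot 2 \left(-1\right) \frac{1}{-2}} = - \frac{1}{2} + \frac{1}{4 \cdot 2 \left(-1\right) \left(- \frac{1}{2}\right)} = - \frac{1}{2} + \frac{1}{4 \cdot 1} = - \frac{1}{2} + \frac{1}{4} \cdot 1 = - \frac{1}{2} + \frac{1}{4} = - \frac{1}{4}$)
$0 Z{\left(15 + 17,-8 \right)} = 0 \left(- \frac{1}{4}\right) = 0$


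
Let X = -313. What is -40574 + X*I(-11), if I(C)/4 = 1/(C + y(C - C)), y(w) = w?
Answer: -445062/11 ≈ -40460.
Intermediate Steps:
I(C) = 4/C (I(C) = 4/(C + (C - C)) = 4/(C + 0) = 4/C)
-40574 + X*I(-11) = -40574 - 1252/(-11) = -40574 - 1252*(-1)/11 = -40574 - 313*(-4/11) = -40574 + 1252/11 = -445062/11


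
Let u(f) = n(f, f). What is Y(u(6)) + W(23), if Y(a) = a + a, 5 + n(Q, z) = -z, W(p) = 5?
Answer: -17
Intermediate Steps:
n(Q, z) = -5 - z
u(f) = -5 - f
Y(a) = 2*a
Y(u(6)) + W(23) = 2*(-5 - 1*6) + 5 = 2*(-5 - 6) + 5 = 2*(-11) + 5 = -22 + 5 = -17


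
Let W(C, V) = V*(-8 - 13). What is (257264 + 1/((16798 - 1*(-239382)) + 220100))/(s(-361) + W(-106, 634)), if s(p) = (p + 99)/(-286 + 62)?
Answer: -245059395842/12681269685 ≈ -19.325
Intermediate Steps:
W(C, V) = -21*V (W(C, V) = V*(-21) = -21*V)
s(p) = -99/224 - p/224 (s(p) = (99 + p)/(-224) = (99 + p)*(-1/224) = -99/224 - p/224)
(257264 + 1/((16798 - 1*(-239382)) + 220100))/(s(-361) + W(-106, 634)) = (257264 + 1/((16798 - 1*(-239382)) + 220100))/((-99/224 - 1/224*(-361)) - 21*634) = (257264 + 1/((16798 + 239382) + 220100))/((-99/224 + 361/224) - 13314) = (257264 + 1/(256180 + 220100))/(131/112 - 13314) = (257264 + 1/476280)/(-1491037/112) = (257264 + 1/476280)*(-112/1491037) = (122529697921/476280)*(-112/1491037) = -245059395842/12681269685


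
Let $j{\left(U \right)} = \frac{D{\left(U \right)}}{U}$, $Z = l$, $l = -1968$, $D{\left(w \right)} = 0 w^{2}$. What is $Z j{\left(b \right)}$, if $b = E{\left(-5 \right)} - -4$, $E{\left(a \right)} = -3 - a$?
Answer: $0$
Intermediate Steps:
$D{\left(w \right)} = 0$
$b = 6$ ($b = \left(-3 - -5\right) - -4 = \left(-3 + 5\right) + 4 = 2 + 4 = 6$)
$Z = -1968$
$j{\left(U \right)} = 0$ ($j{\left(U \right)} = \frac{0}{U} = 0$)
$Z j{\left(b \right)} = \left(-1968\right) 0 = 0$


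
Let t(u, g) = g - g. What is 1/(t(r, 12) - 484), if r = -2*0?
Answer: -1/484 ≈ -0.0020661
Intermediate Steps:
r = 0
t(u, g) = 0
1/(t(r, 12) - 484) = 1/(0 - 484) = 1/(-484) = -1/484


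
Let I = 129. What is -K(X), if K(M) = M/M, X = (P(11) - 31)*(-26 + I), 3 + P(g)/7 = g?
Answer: -1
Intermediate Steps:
P(g) = -21 + 7*g
X = 2575 (X = ((-21 + 7*11) - 31)*(-26 + 129) = ((-21 + 77) - 31)*103 = (56 - 31)*103 = 25*103 = 2575)
K(M) = 1
-K(X) = -1*1 = -1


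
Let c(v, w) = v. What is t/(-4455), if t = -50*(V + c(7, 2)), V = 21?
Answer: 280/891 ≈ 0.31425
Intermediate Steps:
t = -1400 (t = -50*(21 + 7) = -50*28 = -1400)
t/(-4455) = -1400/(-4455) = -1400*(-1/4455) = 280/891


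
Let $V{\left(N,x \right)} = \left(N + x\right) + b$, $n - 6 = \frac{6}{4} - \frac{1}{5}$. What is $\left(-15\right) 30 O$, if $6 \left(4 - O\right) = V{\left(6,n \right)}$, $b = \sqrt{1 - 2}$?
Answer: $- \frac{1605}{2} + 75 i \approx -802.5 + 75.0 i$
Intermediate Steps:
$b = i$ ($b = \sqrt{-1} = i \approx 1.0 i$)
$n = \frac{73}{10}$ ($n = 6 + \left(\frac{6}{4} - \frac{1}{5}\right) = 6 + \left(6 \cdot \frac{1}{4} - \frac{1}{5}\right) = 6 + \left(\frac{3}{2} - \frac{1}{5}\right) = 6 + \frac{13}{10} = \frac{73}{10} \approx 7.3$)
$V{\left(N,x \right)} = i + N + x$ ($V{\left(N,x \right)} = \left(N + x\right) + i = i + N + x$)
$O = \frac{107}{60} - \frac{i}{6}$ ($O = 4 - \frac{i + 6 + \frac{73}{10}}{6} = 4 - \frac{\frac{133}{10} + i}{6} = 4 - \left(\frac{133}{60} + \frac{i}{6}\right) = \frac{107}{60} - \frac{i}{6} \approx 1.7833 - 0.16667 i$)
$\left(-15\right) 30 O = \left(-15\right) 30 \left(\frac{107}{60} - \frac{i}{6}\right) = - 450 \left(\frac{107}{60} - \frac{i}{6}\right) = - \frac{1605}{2} + 75 i$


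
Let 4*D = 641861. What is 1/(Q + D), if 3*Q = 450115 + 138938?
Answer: 4/1427265 ≈ 2.8026e-6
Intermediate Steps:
D = 641861/4 (D = (¼)*641861 = 641861/4 ≈ 1.6047e+5)
Q = 196351 (Q = (450115 + 138938)/3 = (⅓)*589053 = 196351)
1/(Q + D) = 1/(196351 + 641861/4) = 1/(1427265/4) = 4/1427265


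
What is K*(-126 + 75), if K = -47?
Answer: 2397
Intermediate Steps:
K*(-126 + 75) = -47*(-126 + 75) = -47*(-51) = 2397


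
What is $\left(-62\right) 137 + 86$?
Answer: $-8408$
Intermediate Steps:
$\left(-62\right) 137 + 86 = -8494 + 86 = -8408$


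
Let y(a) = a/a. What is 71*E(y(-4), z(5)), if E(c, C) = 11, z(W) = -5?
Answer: 781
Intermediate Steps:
y(a) = 1
71*E(y(-4), z(5)) = 71*11 = 781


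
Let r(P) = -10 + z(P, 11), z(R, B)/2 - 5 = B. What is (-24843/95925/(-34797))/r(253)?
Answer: 1183/3496849950 ≈ 3.3830e-7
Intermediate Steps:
z(R, B) = 10 + 2*B
r(P) = 22 (r(P) = -10 + (10 + 2*11) = -10 + (10 + 22) = -10 + 32 = 22)
(-24843/95925/(-34797))/r(253) = (-24843/95925/(-34797))/22 = (-24843*1/95925*(-1/34797))*(1/22) = -8281/31975*(-1/34797)*(1/22) = (1183/158947725)*(1/22) = 1183/3496849950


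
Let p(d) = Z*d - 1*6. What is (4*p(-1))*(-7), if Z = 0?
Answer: 168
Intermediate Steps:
p(d) = -6 (p(d) = 0*d - 1*6 = 0 - 6 = -6)
(4*p(-1))*(-7) = (4*(-6))*(-7) = -24*(-7) = 168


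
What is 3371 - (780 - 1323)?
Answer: 3914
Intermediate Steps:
3371 - (780 - 1323) = 3371 - 1*(-543) = 3371 + 543 = 3914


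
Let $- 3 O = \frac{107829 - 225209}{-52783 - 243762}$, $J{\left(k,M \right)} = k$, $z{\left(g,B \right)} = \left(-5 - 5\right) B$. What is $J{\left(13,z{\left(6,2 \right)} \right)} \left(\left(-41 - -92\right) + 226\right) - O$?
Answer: $\frac{640738603}{177927} \approx 3601.1$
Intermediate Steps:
$z{\left(g,B \right)} = - 10 B$
$O = - \frac{23476}{177927}$ ($O = - \frac{\left(107829 - 225209\right) \frac{1}{-52783 - 243762}}{3} = - \frac{\left(-117380\right) \frac{1}{-296545}}{3} = - \frac{\left(-117380\right) \left(- \frac{1}{296545}\right)}{3} = \left(- \frac{1}{3}\right) \frac{23476}{59309} = - \frac{23476}{177927} \approx -0.13194$)
$J{\left(13,z{\left(6,2 \right)} \right)} \left(\left(-41 - -92\right) + 226\right) - O = 13 \left(\left(-41 - -92\right) + 226\right) - - \frac{23476}{177927} = 13 \left(\left(-41 + 92\right) + 226\right) + \frac{23476}{177927} = 13 \left(51 + 226\right) + \frac{23476}{177927} = 13 \cdot 277 + \frac{23476}{177927} = 3601 + \frac{23476}{177927} = \frac{640738603}{177927}$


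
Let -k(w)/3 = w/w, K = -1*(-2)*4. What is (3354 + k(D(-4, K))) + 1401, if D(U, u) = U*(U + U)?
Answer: 4752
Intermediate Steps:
K = 8 (K = 2*4 = 8)
D(U, u) = 2*U² (D(U, u) = U*(2*U) = 2*U²)
k(w) = -3 (k(w) = -3*w/w = -3*1 = -3)
(3354 + k(D(-4, K))) + 1401 = (3354 - 3) + 1401 = 3351 + 1401 = 4752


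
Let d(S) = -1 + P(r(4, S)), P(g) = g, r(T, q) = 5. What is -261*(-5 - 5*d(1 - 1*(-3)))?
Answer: 6525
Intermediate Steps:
d(S) = 4 (d(S) = -1 + 5 = 4)
-261*(-5 - 5*d(1 - 1*(-3))) = -261*(-5 - 5*4) = -261*(-5 - 20) = -261*(-25) = 6525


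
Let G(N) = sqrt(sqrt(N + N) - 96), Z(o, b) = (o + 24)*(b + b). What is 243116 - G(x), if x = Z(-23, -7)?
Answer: 243116 - sqrt(-96 + 2*I*sqrt(7)) ≈ 2.4312e+5 - 9.8017*I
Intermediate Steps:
Z(o, b) = 2*b*(24 + o) (Z(o, b) = (24 + o)*(2*b) = 2*b*(24 + o))
x = -14 (x = 2*(-7)*(24 - 23) = 2*(-7)*1 = -14)
G(N) = sqrt(-96 + sqrt(2)*sqrt(N)) (G(N) = sqrt(sqrt(2*N) - 96) = sqrt(sqrt(2)*sqrt(N) - 96) = sqrt(-96 + sqrt(2)*sqrt(N)))
243116 - G(x) = 243116 - sqrt(-96 + sqrt(2)*sqrt(-14)) = 243116 - sqrt(-96 + sqrt(2)*(I*sqrt(14))) = 243116 - sqrt(-96 + 2*I*sqrt(7))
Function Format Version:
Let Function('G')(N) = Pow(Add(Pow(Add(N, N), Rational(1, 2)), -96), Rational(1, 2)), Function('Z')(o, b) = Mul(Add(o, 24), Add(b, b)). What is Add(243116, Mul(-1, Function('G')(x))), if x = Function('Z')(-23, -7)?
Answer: Add(243116, Mul(-1, Pow(Add(-96, Mul(2, I, Pow(7, Rational(1, 2)))), Rational(1, 2)))) ≈ Add(2.4312e+5, Mul(-9.8017, I))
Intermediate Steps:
Function('Z')(o, b) = Mul(2, b, Add(24, o)) (Function('Z')(o, b) = Mul(Add(24, o), Mul(2, b)) = Mul(2, b, Add(24, o)))
x = -14 (x = Mul(2, -7, Add(24, -23)) = Mul(2, -7, 1) = -14)
Function('G')(N) = Pow(Add(-96, Mul(Pow(2, Rational(1, 2)), Pow(N, Rational(1, 2)))), Rational(1, 2)) (Function('G')(N) = Pow(Add(Pow(Mul(2, N), Rational(1, 2)), -96), Rational(1, 2)) = Pow(Add(Mul(Pow(2, Rational(1, 2)), Pow(N, Rational(1, 2))), -96), Rational(1, 2)) = Pow(Add(-96, Mul(Pow(2, Rational(1, 2)), Pow(N, Rational(1, 2)))), Rational(1, 2)))
Add(243116, Mul(-1, Function('G')(x))) = Add(243116, Mul(-1, Pow(Add(-96, Mul(Pow(2, Rational(1, 2)), Pow(-14, Rational(1, 2)))), Rational(1, 2)))) = Add(243116, Mul(-1, Pow(Add(-96, Mul(Pow(2, Rational(1, 2)), Mul(I, Pow(14, Rational(1, 2))))), Rational(1, 2)))) = Add(243116, Mul(-1, Pow(Add(-96, Mul(2, I, Pow(7, Rational(1, 2)))), Rational(1, 2))))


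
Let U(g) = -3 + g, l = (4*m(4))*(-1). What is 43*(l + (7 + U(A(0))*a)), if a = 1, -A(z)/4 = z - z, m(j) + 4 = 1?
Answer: 688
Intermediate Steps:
m(j) = -3 (m(j) = -4 + 1 = -3)
A(z) = 0 (A(z) = -4*(z - z) = -4*0 = 0)
l = 12 (l = (4*(-3))*(-1) = -12*(-1) = 12)
43*(l + (7 + U(A(0))*a)) = 43*(12 + (7 + (-3 + 0)*1)) = 43*(12 + (7 - 3*1)) = 43*(12 + (7 - 3)) = 43*(12 + 4) = 43*16 = 688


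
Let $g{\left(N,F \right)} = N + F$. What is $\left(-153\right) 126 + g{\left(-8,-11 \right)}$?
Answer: $-19297$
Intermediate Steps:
$g{\left(N,F \right)} = F + N$
$\left(-153\right) 126 + g{\left(-8,-11 \right)} = \left(-153\right) 126 - 19 = -19278 - 19 = -19297$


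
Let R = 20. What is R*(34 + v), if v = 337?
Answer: 7420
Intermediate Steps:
R*(34 + v) = 20*(34 + 337) = 20*371 = 7420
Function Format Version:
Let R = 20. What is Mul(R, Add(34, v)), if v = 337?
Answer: 7420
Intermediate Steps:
Mul(R, Add(34, v)) = Mul(20, Add(34, 337)) = Mul(20, 371) = 7420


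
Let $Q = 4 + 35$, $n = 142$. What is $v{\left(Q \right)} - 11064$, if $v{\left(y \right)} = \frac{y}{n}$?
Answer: $- \frac{1571049}{142} \approx -11064.0$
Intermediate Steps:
$Q = 39$
$v{\left(y \right)} = \frac{y}{142}$
$v{\left(Q \right)} - 11064 = \frac{1}{142} \cdot 39 - 11064 = \frac{39}{142} - 11064 = - \frac{1571049}{142}$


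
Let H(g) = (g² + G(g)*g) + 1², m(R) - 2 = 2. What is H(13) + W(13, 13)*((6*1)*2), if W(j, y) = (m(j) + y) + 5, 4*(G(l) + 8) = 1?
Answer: 1333/4 ≈ 333.25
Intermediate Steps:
G(l) = -31/4 (G(l) = -8 + (¼)*1 = -8 + ¼ = -31/4)
m(R) = 4 (m(R) = 2 + 2 = 4)
W(j, y) = 9 + y (W(j, y) = (4 + y) + 5 = 9 + y)
H(g) = 1 + g² - 31*g/4 (H(g) = (g² - 31*g/4) + 1² = (g² - 31*g/4) + 1 = 1 + g² - 31*g/4)
H(13) + W(13, 13)*((6*1)*2) = (1 + 13² - 31/4*13) + (9 + 13)*((6*1)*2) = (1 + 169 - 403/4) + 22*(6*2) = 277/4 + 22*12 = 277/4 + 264 = 1333/4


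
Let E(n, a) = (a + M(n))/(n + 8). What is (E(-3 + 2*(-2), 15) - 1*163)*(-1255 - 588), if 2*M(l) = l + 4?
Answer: 551057/2 ≈ 2.7553e+5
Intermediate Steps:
M(l) = 2 + l/2 (M(l) = (l + 4)/2 = (4 + l)/2 = 2 + l/2)
E(n, a) = (2 + a + n/2)/(8 + n) (E(n, a) = (a + (2 + n/2))/(n + 8) = (2 + a + n/2)/(8 + n))
(E(-3 + 2*(-2), 15) - 1*163)*(-1255 - 588) = ((2 + 15 + (-3 + 2*(-2))/2)/(8 + (-3 + 2*(-2))) - 1*163)*(-1255 - 588) = ((2 + 15 + (-3 - 4)/2)/(8 + (-3 - 4)) - 163)*(-1843) = ((2 + 15 + (1/2)*(-7))/(8 - 7) - 163)*(-1843) = ((2 + 15 - 7/2)/1 - 163)*(-1843) = (1*(27/2) - 163)*(-1843) = (27/2 - 163)*(-1843) = -299/2*(-1843) = 551057/2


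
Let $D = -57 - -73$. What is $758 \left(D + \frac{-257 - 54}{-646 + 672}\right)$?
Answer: $\frac{39795}{13} \approx 3061.2$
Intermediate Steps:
$D = 16$ ($D = -57 + 73 = 16$)
$758 \left(D + \frac{-257 - 54}{-646 + 672}\right) = 758 \left(16 + \frac{-257 - 54}{-646 + 672}\right) = 758 \left(16 - \frac{311}{26}\right) = 758 \cdot \frac{105}{26} = \frac{39795}{13}$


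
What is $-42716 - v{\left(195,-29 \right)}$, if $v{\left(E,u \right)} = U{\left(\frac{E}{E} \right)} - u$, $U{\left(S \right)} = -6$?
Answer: $-42739$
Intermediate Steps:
$v{\left(E,u \right)} = -6 - u$
$-42716 - v{\left(195,-29 \right)} = -42716 - \left(-6 - -29\right) = -42716 - \left(-6 + 29\right) = -42716 - 23 = -42739$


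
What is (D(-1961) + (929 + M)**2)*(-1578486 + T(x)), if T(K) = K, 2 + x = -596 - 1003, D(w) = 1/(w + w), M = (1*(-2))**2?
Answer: -5394508437093559/3922 ≈ -1.3754e+12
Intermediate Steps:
M = 4 (M = (-2)**2 = 4)
D(w) = 1/(2*w)
x = -1601 (x = -2 + (-596 - 1003) = -2 - 1599 = -1601)
(D(-1961) + (929 + M)**2)*(-1578486 + T(x)) = ((1/2)/(-1961) + (929 + 4)**2)*(-1578486 - 1601) = ((1/2)*(-1/1961) + 933**2)*(-1580087) = (-1/3922 + 870489)*(-1580087) = (3414057857/3922)*(-1580087) = -5394508437093559/3922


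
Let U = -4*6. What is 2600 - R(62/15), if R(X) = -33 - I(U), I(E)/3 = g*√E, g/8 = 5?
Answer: 2633 + 240*I*√6 ≈ 2633.0 + 587.88*I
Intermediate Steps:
g = 40 (g = 8*5 = 40)
U = -24
I(E) = 120*√E (I(E) = 3*(40*√E) = 120*√E)
R(X) = -33 - 240*I*√6 (R(X) = -33 - 120*√(-24) = -33 - 120*2*I*√6 = -33 - 240*I*√6)
2600 - R(62/15) = 2600 - (-33 - 240*I*√6) = 2600 + (33 + 240*I*√6) = 2633 + 240*I*√6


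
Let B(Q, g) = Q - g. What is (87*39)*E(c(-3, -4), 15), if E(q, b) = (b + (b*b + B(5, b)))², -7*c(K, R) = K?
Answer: 179489700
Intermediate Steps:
c(K, R) = -K/7
E(q, b) = (5 + b²)² (E(q, b) = (b + (b*b + (5 - b)))² = (b + (b² + (5 - b)))² = (b + (5 + b² - b))² = (5 + b²)²)
(87*39)*E(c(-3, -4), 15) = (87*39)*(5 + 15²)² = 3393*(5 + 225)² = 3393*230² = 3393*52900 = 179489700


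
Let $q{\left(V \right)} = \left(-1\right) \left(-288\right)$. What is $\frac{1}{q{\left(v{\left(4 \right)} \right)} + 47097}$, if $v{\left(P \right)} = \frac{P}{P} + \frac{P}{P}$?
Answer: $\frac{1}{47385} \approx 2.1104 \cdot 10^{-5}$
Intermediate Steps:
$v{\left(P \right)} = 2$ ($v{\left(P \right)} = 1 + 1 = 2$)
$q{\left(V \right)} = 288$
$\frac{1}{q{\left(v{\left(4 \right)} \right)} + 47097} = \frac{1}{288 + 47097} = \frac{1}{47385}$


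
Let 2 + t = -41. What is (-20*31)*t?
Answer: 26660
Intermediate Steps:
t = -43 (t = -2 - 41 = -43)
(-20*31)*t = -20*31*(-43) = -620*(-43) = 26660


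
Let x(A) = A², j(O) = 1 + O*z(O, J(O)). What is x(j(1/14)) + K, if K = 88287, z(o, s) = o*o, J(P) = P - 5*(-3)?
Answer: 664767679857/7529536 ≈ 88288.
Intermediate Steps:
J(P) = 15 + P (J(P) = P + 15 = 15 + P)
z(o, s) = o²
j(O) = 1 + O³ (j(O) = 1 + O*O² = 1 + O³)
x(j(1/14)) + K = (1 + (1/14)³)² + 88287 = (1 + 1/2744)² + 88287 = (2745/2744)² + 88287 = 7535025/7529536 + 88287 = 664767679857/7529536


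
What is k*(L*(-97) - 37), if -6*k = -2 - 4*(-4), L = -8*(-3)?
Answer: 16555/3 ≈ 5518.3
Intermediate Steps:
L = 24
k = -7/3 (k = -(-2 - 4*(-4))/6 = -(-2 + 16)/6 = -⅙*14 = -7/3 ≈ -2.3333)
k*(L*(-97) - 37) = -7*(24*(-97) - 37)/3 = -7*(-2328 - 37)/3 = -7/3*(-2365) = 16555/3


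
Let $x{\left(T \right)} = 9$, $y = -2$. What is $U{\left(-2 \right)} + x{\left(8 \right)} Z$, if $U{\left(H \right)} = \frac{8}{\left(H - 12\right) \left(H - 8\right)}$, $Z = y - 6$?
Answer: $- \frac{2518}{35} \approx -71.943$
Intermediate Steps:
$Z = -8$ ($Z = -2 - 6 = -8$)
$U{\left(H \right)} = \frac{8}{\left(-12 + H\right) \left(-8 + H\right)}$
$U{\left(-2 \right)} + x{\left(8 \right)} Z = \frac{8}{96 + \left(-2\right)^{2} - -40} + 9 \left(-8\right) = \frac{8}{96 + 4 + 40} - 72 = \frac{8}{140} - 72 = 8 \cdot \frac{1}{140} - 72 = \frac{2}{35} - 72 = - \frac{2518}{35}$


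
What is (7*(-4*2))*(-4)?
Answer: 224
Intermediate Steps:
(7*(-4*2))*(-4) = (7*(-8))*(-4) = -56*(-4) = 224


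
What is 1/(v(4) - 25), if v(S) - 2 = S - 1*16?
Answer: -1/35 ≈ -0.028571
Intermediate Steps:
v(S) = -14 + S (v(S) = 2 + (S - 1*16) = 2 + (S - 16) = 2 + (-16 + S) = -14 + S)
1/(v(4) - 25) = 1/((-14 + 4) - 25) = 1/(-10 - 25) = 1/(-35) = -1/35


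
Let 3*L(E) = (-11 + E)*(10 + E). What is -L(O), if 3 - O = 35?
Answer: -946/3 ≈ -315.33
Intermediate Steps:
O = -32 (O = 3 - 1*35 = 3 - 35 = -32)
L(E) = (-11 + E)*(10 + E)/3 (L(E) = ((-11 + E)*(10 + E))/3 = (-11 + E)*(10 + E)/3)
-L(O) = -(-110/3 - 1/3*(-32) + (1/3)*(-32)**2) = -(-110/3 + 32/3 + (1/3)*1024) = -(-110/3 + 32/3 + 1024/3) = -1*946/3 = -946/3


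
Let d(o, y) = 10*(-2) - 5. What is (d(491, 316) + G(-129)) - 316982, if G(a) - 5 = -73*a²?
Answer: -1531795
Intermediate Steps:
d(o, y) = -25 (d(o, y) = -20 - 5 = -25)
G(a) = 5 - 73*a²
(d(491, 316) + G(-129)) - 316982 = (-25 + (5 - 73*(-129)²)) - 316982 = (-25 + (5 - 73*16641)) - 316982 = (-25 + (5 - 1214793)) - 316982 = (-25 - 1214788) - 316982 = -1214813 - 316982 = -1531795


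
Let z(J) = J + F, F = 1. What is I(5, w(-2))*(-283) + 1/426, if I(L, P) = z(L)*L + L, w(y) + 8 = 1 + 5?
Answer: -4219529/426 ≈ -9905.0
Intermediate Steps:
w(y) = -2 (w(y) = -8 + (1 + 5) = -8 + 6 = -2)
z(J) = 1 + J (z(J) = J + 1 = 1 + J)
I(L, P) = L + L*(1 + L) (I(L, P) = (1 + L)*L + L = L*(1 + L) + L = L + L*(1 + L))
I(5, w(-2))*(-283) + 1/426 = (5*(2 + 5))*(-283) + 1/426 = (5*7)*(-283) + 1/426 = 35*(-283) + 1/426 = -9905 + 1/426 = -4219529/426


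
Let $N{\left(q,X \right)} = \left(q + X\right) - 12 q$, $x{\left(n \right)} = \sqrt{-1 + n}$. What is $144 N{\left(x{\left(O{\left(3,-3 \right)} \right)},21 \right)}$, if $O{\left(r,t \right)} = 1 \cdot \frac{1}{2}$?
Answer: $3024 - 792 i \sqrt{2} \approx 3024.0 - 1120.1 i$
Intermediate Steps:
$O{\left(r,t \right)} = \frac{1}{2}$ ($O{\left(r,t \right)} = 1 \cdot \frac{1}{2} = \frac{1}{2}$)
$N{\left(q,X \right)} = X - 11 q$ ($N{\left(q,X \right)} = \left(X + q\right) - 12 q = X - 11 q$)
$144 N{\left(x{\left(O{\left(3,-3 \right)} \right)},21 \right)} = 144 \left(21 - 11 \sqrt{-1 + \frac{1}{2}}\right) = 144 \left(21 - 11 \sqrt{- \frac{1}{2}}\right) = 144 \left(21 - 11 \frac{i \sqrt{2}}{2}\right) = 144 \left(21 - \frac{11 i \sqrt{2}}{2}\right) = 3024 - 792 i \sqrt{2}$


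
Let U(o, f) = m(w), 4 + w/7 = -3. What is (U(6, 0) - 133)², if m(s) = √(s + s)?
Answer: 17591 - 1862*I*√2 ≈ 17591.0 - 2633.3*I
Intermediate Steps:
w = -49 (w = -28 + 7*(-3) = -28 - 21 = -49)
m(s) = √2*√s (m(s) = √(2*s) = √2*√s)
U(o, f) = 7*I*√2 (U(o, f) = √2*√(-49) = √2*(7*I) = 7*I*√2)
(U(6, 0) - 133)² = (7*I*√2 - 133)² = (-133 + 7*I*√2)²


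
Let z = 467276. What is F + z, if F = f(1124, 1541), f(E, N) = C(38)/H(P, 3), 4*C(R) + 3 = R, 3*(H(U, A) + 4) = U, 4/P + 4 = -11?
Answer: 343913561/736 ≈ 4.6727e+5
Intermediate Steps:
P = -4/15 (P = 4/(-4 - 11) = 4/(-15) = 4*(-1/15) = -4/15 ≈ -0.26667)
H(U, A) = -4 + U/3
C(R) = -¾ + R/4
f(E, N) = -1575/736 (f(E, N) = (-¾ + (¼)*38)/(-4 + (⅓)*(-4/15)) = (-¾ + 19/2)/(-4 - 4/45) = 35/(4*(-184/45)) = (35/4)*(-45/184) = -1575/736)
F = -1575/736 ≈ -2.1399
F + z = -1575/736 + 467276 = 343913561/736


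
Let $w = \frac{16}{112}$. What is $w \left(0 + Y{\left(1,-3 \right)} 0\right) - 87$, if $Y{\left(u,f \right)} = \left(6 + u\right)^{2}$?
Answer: $-87$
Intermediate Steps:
$w = \frac{1}{7}$ ($w = 16 \cdot \frac{1}{112} = \frac{1}{7} \approx 0.14286$)
$w \left(0 + Y{\left(1,-3 \right)} 0\right) - 87 = \frac{0 + \left(6 + 1\right)^{2} \cdot 0}{7} - 87 = \frac{0 + 7^{2} \cdot 0}{7} - 87 = \frac{0 + 49 \cdot 0}{7} - 87 = \frac{0 + 0}{7} - 87 = \frac{1}{7} \cdot 0 - 87 = 0 - 87 = -87$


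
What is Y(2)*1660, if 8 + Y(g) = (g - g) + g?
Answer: -9960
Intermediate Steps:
Y(g) = -8 + g (Y(g) = -8 + ((g - g) + g) = -8 + (0 + g) = -8 + g)
Y(2)*1660 = (-8 + 2)*1660 = -6*1660 = -9960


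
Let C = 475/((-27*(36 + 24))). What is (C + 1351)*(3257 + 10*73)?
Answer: 193869647/36 ≈ 5.3853e+6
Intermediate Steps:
C = -95/324 (C = 475/((-27*60)) = 475/(-1620) = 475*(-1/1620) = -95/324 ≈ -0.29321)
(C + 1351)*(3257 + 10*73) = (-95/324 + 1351)*(3257 + 10*73) = 437629*(3257 + 730)/324 = (437629/324)*3987 = 193869647/36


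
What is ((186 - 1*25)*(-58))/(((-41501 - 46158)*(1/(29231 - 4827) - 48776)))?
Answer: -227884552/104343093903477 ≈ -2.1840e-6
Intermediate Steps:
((186 - 1*25)*(-58))/(((-41501 - 46158)*(1/(29231 - 4827) - 48776))) = ((186 - 25)*(-58))/((-87659*(1/24404 - 48776))) = (161*(-58))/((-87659*(1/24404 - 48776))) = -9338/((-87659*(-1190329503/24404))) = -9338/104343093903477/24404 = -9338*24404/104343093903477 = -227884552/104343093903477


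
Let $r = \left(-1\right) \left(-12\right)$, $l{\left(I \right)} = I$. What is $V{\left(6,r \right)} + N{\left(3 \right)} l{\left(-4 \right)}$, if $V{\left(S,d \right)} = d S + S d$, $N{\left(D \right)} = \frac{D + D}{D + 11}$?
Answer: $\frac{996}{7} \approx 142.29$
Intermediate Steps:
$N{\left(D \right)} = \frac{2 D}{11 + D}$
$r = 12$
$V{\left(S,d \right)} = 2 S d$ ($V{\left(S,d \right)} = S d + S d = 2 S d$)
$V{\left(6,r \right)} + N{\left(3 \right)} l{\left(-4 \right)} = 2 \cdot 6 \cdot 12 + 2 \cdot 3 \frac{1}{11 + 3} \left(-4\right) = 144 + 2 \cdot 3 \cdot \frac{1}{14} \left(-4\right) = 144 + \frac{3}{7} \left(-4\right) = 144 - \frac{12}{7} = \frac{996}{7}$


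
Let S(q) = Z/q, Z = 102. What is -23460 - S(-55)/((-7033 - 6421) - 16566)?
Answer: -19367403051/825550 ≈ -23460.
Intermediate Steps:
S(q) = 102/q
-23460 - S(-55)/((-7033 - 6421) - 16566) = -23460 - 102/(-55)/((-7033 - 6421) - 16566) = -23460 - 102*(-1/55)/(-13454 - 16566) = -23460 - (-102)/(55*(-30020)) = -23460 - (-102)*(-1)/(55*30020) = -23460 - 1*51/825550 = -23460 - 51/825550 = -19367403051/825550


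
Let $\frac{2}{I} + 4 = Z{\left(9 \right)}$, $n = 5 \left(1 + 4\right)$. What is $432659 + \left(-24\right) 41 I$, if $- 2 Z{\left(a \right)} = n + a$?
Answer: $\frac{3029269}{7} \approx 4.3275 \cdot 10^{5}$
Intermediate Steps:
$n = 25$ ($n = 5 \cdot 5 = 25$)
$Z{\left(a \right)} = - \frac{25}{2} - \frac{a}{2}$ ($Z{\left(a \right)} = - \frac{25 + a}{2} = - \frac{25}{2} - \frac{a}{2}$)
$I = - \frac{2}{21}$ ($I = \frac{2}{-4 - 17} = \frac{2}{-21} = 2 \left(- \frac{1}{21}\right) = - \frac{2}{21} \approx -0.095238$)
$432659 + \left(-24\right) 41 I = 432659 + \left(-24\right) 41 \left(- \frac{2}{21}\right) = 432659 - - \frac{656}{7} = 432659 + \frac{656}{7} = \frac{3029269}{7}$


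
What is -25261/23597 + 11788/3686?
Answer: 92524695/43489271 ≈ 2.1275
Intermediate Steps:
-25261/23597 + 11788/3686 = -25261*1/23597 + 11788*(1/3686) = -25261/23597 + 5894/1843 = 92524695/43489271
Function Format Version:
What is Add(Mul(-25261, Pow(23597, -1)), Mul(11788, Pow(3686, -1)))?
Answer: Rational(92524695, 43489271) ≈ 2.1275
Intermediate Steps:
Add(Mul(-25261, Pow(23597, -1)), Mul(11788, Pow(3686, -1))) = Add(Mul(-25261, Rational(1, 23597)), Mul(11788, Rational(1, 3686))) = Add(Rational(-25261, 23597), Rational(5894, 1843)) = Rational(92524695, 43489271)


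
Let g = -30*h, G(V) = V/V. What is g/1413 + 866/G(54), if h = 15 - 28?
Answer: 408016/471 ≈ 866.28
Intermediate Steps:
h = -13
G(V) = 1
g = 390 (g = -30*(-13) = 390)
g/1413 + 866/G(54) = 390/1413 + 866/1 = 390*(1/1413) + 866*1 = 130/471 + 866 = 408016/471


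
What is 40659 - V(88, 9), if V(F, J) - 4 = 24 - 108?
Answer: 40739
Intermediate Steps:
V(F, J) = -80 (V(F, J) = 4 + (24 - 108) = 4 - 84 = -80)
40659 - V(88, 9) = 40659 - 1*(-80) = 40659 + 80 = 40739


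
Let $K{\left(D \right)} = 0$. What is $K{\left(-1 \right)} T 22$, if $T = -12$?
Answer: $0$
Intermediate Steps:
$K{\left(-1 \right)} T 22 = 0 \left(-12\right) 22 = 0 \cdot 22 = 0$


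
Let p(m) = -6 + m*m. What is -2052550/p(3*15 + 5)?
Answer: -1026275/1247 ≈ -823.00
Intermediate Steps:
p(m) = -6 + m²
-2052550/p(3*15 + 5) = -2052550/(-6 + (3*15 + 5)²) = -2052550/(-6 + (45 + 5)²) = -2052550/(-6 + 50²) = -2052550/(-6 + 2500) = -2052550/2494 = -2052550*1/2494 = -1026275/1247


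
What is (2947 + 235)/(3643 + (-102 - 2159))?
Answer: 1591/691 ≈ 2.3025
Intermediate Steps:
(2947 + 235)/(3643 + (-102 - 2159)) = 3182/(3643 - 2261) = 3182/1382 = 3182*(1/1382) = 1591/691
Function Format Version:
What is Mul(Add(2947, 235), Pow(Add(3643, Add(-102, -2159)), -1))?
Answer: Rational(1591, 691) ≈ 2.3025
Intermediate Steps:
Mul(Add(2947, 235), Pow(Add(3643, Add(-102, -2159)), -1)) = Mul(3182, Pow(Add(3643, -2261), -1)) = Mul(3182, Pow(1382, -1)) = Mul(3182, Rational(1, 1382)) = Rational(1591, 691)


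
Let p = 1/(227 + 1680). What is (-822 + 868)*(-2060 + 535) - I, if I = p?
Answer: -133776051/1907 ≈ -70150.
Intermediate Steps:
p = 1/1907 ≈ 0.00052438
I = 1/1907 ≈ 0.00052438
(-822 + 868)*(-2060 + 535) - I = (-822 + 868)*(-2060 + 535) - 1*1/1907 = 46*(-1525) - 1/1907 = -70150 - 1/1907 = -133776051/1907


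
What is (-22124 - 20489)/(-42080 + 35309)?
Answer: 42613/6771 ≈ 6.2935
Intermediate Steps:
(-22124 - 20489)/(-42080 + 35309) = -42613/(-6771) = -42613*(-1/6771) = 42613/6771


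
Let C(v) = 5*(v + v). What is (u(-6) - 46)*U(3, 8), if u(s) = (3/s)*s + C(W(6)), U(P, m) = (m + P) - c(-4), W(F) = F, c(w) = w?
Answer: 255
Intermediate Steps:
C(v) = 10*v (C(v) = 5*(2*v) = 10*v)
U(P, m) = 4 + P + m (U(P, m) = (m + P) - 1*(-4) = (P + m) + 4 = 4 + P + m)
u(s) = 63 (u(s) = (3/s)*s + 10*6 = 3 + 60 = 63)
(u(-6) - 46)*U(3, 8) = (63 - 46)*(4 + 3 + 8) = 17*15 = 255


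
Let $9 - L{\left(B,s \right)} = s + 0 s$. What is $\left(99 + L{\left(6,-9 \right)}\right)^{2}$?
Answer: $13689$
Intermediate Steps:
$L{\left(B,s \right)} = 9 - s$ ($L{\left(B,s \right)} = 9 - \left(s + 0 s\right) = 9 - \left(s + 0\right) = 9 - s$)
$\left(99 + L{\left(6,-9 \right)}\right)^{2} = \left(99 + \left(9 - -9\right)\right)^{2} = \left(99 + \left(9 + 9\right)\right)^{2} = \left(99 + 18\right)^{2} = 117^{2} = 13689$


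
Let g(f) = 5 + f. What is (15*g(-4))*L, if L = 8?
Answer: 120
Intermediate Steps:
(15*g(-4))*L = (15*(5 - 4))*8 = (15*1)*8 = 15*8 = 120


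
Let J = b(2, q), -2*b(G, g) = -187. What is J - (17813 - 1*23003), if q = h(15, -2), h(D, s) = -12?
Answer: 10567/2 ≈ 5283.5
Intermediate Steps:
q = -12
b(G, g) = 187/2 (b(G, g) = -½*(-187) = 187/2)
J = 187/2 ≈ 93.500
J - (17813 - 1*23003) = 187/2 - (17813 - 1*23003) = 187/2 - (17813 - 23003) = 187/2 - 1*(-5190) = 187/2 + 5190 = 10567/2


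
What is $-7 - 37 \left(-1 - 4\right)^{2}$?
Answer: $-932$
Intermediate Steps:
$-7 - 37 \left(-1 - 4\right)^{2} = -7 - 37 \left(-5\right)^{2} = -7 - 925 = -932$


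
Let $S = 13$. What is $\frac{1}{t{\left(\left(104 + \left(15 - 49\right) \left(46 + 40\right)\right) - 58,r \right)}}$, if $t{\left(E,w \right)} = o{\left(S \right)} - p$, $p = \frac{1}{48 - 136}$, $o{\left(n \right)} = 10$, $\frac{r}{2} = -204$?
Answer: $\frac{88}{881} \approx 0.099887$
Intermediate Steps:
$r = -408$ ($r = 2 \left(-204\right) = -408$)
$p = - \frac{1}{88}$ ($p = \frac{1}{-88} = - \frac{1}{88} \approx -0.011364$)
$t{\left(E,w \right)} = \frac{881}{88}$ ($t{\left(E,w \right)} = 10 - - \frac{1}{88} = 10 + \frac{1}{88} = \frac{881}{88}$)
$\frac{1}{t{\left(\left(104 + \left(15 - 49\right) \left(46 + 40\right)\right) - 58,r \right)}} = \frac{1}{\frac{881}{88}} = \frac{88}{881}$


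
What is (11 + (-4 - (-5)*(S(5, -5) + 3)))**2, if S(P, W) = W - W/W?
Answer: 64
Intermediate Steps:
S(P, W) = -1 + W (S(P, W) = W - 1*1 = W - 1 = -1 + W)
(11 + (-4 - (-5)*(S(5, -5) + 3)))**2 = (11 + (-4 - (-5)*((-1 - 5) + 3)))**2 = (11 + (-4 - (-5)*(-6 + 3)))**2 = (11 + (-4 - (-5)*(-3)))**2 = (11 + (-4 - 1*15))**2 = (11 + (-4 - 15))**2 = (11 - 19)**2 = (-8)**2 = 64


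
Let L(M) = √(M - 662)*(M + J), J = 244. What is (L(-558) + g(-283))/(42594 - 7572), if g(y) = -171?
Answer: -57/11674 - 314*I*√305/17511 ≈ -0.0048826 - 0.31316*I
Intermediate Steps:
L(M) = √(-662 + M)*(244 + M) (L(M) = √(M - 662)*(M + 244) = √(-662 + M)*(244 + M))
(L(-558) + g(-283))/(42594 - 7572) = (√(-662 - 558)*(244 - 558) - 171)/(42594 - 7572) = (√(-1220)*(-314) - 171)/35022 = ((2*I*√305)*(-314) - 171)*(1/35022) = (-628*I*√305 - 171)*(1/35022) = (-171 - 628*I*√305)*(1/35022) = -57/11674 - 314*I*√305/17511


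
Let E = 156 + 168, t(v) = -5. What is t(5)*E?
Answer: -1620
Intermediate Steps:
E = 324
t(5)*E = -5*324 = -1620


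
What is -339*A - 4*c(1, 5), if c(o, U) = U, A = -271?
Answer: 91849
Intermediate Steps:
-339*A - 4*c(1, 5) = -339*(-271) - 4*5 = 91869 - 20 = 91849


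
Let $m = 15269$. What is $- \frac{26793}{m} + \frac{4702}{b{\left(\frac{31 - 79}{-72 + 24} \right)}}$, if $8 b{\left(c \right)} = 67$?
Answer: $\frac{572563573}{1023023} \approx 559.68$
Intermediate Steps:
$b{\left(c \right)} = \frac{67}{8}$ ($b{\left(c \right)} = \frac{1}{8} \cdot 67 = \frac{67}{8}$)
$- \frac{26793}{m} + \frac{4702}{b{\left(\frac{31 - 79}{-72 + 24} \right)}} = - \frac{26793}{15269} + \frac{4702}{\frac{67}{8}} = \left(-26793\right) \frac{1}{15269} + 4702 \cdot \frac{8}{67} = - \frac{26793}{15269} + \frac{37616}{67} = \frac{572563573}{1023023}$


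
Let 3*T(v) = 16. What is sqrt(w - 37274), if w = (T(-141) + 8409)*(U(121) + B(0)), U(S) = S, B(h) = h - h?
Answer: sqrt(8827743)/3 ≈ 990.38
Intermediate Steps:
T(v) = 16/3 (T(v) = (1/3)*16 = 16/3)
B(h) = 0
w = 3054403/3 (w = (16/3 + 8409)*(121 + 0) = (25243/3)*121 = 3054403/3 ≈ 1.0181e+6)
sqrt(w - 37274) = sqrt(3054403/3 - 37274) = sqrt(2942581/3) = sqrt(8827743)/3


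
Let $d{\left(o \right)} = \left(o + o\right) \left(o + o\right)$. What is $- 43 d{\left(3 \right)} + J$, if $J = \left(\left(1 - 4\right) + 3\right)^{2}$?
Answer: $-1548$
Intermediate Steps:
$d{\left(o \right)} = 4 o^{2}$ ($d{\left(o \right)} = 2 o 2 o = 4 o^{2}$)
$J = 0$ ($J = \left(-3 + 3\right)^{2} = 0^{2} = 0$)
$- 43 d{\left(3 \right)} + J = - 43 \cdot 4 \cdot 3^{2} + 0 = - 43 \cdot 4 \cdot 9 + 0 = \left(-43\right) 36 + 0 = -1548 + 0 = -1548$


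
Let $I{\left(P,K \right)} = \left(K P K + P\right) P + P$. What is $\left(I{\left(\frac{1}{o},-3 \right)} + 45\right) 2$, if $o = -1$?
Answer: $108$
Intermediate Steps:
$I{\left(P,K \right)} = P + P \left(P + P K^{2}\right)$ ($I{\left(P,K \right)} = \left(P K^{2} + P\right) P + P = \left(P + P K^{2}\right) P + P = P \left(P + P K^{2}\right) + P = P + P \left(P + P K^{2}\right)$)
$\left(I{\left(\frac{1}{o},-3 \right)} + 45\right) 2 = \left(\frac{1 + \frac{1}{-1} + \frac{\left(-3\right)^{2}}{-1}}{-1} + 45\right) 2 = \left(- (1 - 1 - 9) + 45\right) 2 = \left(\left(-1\right) \left(-9\right) + 45\right) 2 = \left(9 + 45\right) 2 = 54 \cdot 2 = 108$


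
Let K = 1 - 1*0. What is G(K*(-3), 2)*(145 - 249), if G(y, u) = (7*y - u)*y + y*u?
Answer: -6552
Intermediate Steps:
K = 1 (K = 1 + 0 = 1)
G(y, u) = u*y + y*(-u + 7*y) (G(y, u) = (-u + 7*y)*y + u*y = y*(-u + 7*y) + u*y = u*y + y*(-u + 7*y))
G(K*(-3), 2)*(145 - 249) = (7*(1*(-3))²)*(145 - 249) = (7*(-3)²)*(-104) = (7*9)*(-104) = 63*(-104) = -6552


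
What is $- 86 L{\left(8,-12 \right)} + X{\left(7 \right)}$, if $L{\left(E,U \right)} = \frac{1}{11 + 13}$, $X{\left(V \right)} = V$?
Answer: $\frac{41}{12} \approx 3.4167$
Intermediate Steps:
$L{\left(E,U \right)} = \frac{1}{24}$
$- 86 L{\left(8,-12 \right)} + X{\left(7 \right)} = \left(-86\right) \frac{1}{24} + 7 = - \frac{43}{12} + 7 = \frac{41}{12}$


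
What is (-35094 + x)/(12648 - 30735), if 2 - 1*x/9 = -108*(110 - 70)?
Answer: -1268/6029 ≈ -0.21032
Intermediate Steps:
x = 38898 (x = 18 - (-972)*(110 - 70) = 18 - (-972)*40 = 18 - 9*(-4320) = 18 + 38880 = 38898)
(-35094 + x)/(12648 - 30735) = (-35094 + 38898)/(12648 - 30735) = 3804/(-18087) = 3804*(-1/18087) = -1268/6029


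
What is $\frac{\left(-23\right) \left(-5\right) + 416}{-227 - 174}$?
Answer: $- \frac{531}{401} \approx -1.3242$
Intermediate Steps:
$\frac{\left(-23\right) \left(-5\right) + 416}{-227 - 174} = \frac{115 + 416}{-401} = 531 \left(- \frac{1}{401}\right) = - \frac{531}{401}$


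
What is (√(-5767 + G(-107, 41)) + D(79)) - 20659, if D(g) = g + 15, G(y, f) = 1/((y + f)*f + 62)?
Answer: -20565 + I*√10078894289/1322 ≈ -20565.0 + 75.941*I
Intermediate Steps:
G(y, f) = 1/(62 + f*(f + y)) (G(y, f) = 1/((f + y)*f + 62) = 1/(f*(f + y) + 62) = 1/(62 + f*(f + y)))
D(g) = 15 + g
(√(-5767 + G(-107, 41)) + D(79)) - 20659 = (√(-5767 + 1/(62 + 41² + 41*(-107))) + (15 + 79)) - 20659 = (√(-5767 + 1/(62 + 1681 - 4387)) + 94) - 20659 = (√(-5767 + 1/(-2644)) + 94) - 20659 = (√(-5767 - 1/2644) + 94) - 20659 = (√(-15247949/2644) + 94) - 20659 = (I*√10078894289/1322 + 94) - 20659 = (94 + I*√10078894289/1322) - 20659 = -20565 + I*√10078894289/1322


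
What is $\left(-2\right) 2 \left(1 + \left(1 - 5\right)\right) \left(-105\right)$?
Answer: $-1260$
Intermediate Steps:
$\left(-2\right) 2 \left(1 + \left(1 - 5\right)\right) \left(-105\right) = - 4 \left(1 - 4\right) \left(-105\right) = \left(-4\right) \left(-3\right) \left(-105\right) = 12 \left(-105\right) = -1260$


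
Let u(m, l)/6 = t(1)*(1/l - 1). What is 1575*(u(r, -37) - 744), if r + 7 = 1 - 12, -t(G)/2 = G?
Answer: -42638400/37 ≈ -1.1524e+6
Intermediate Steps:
t(G) = -2*G
r = -18 (r = -7 + (1 - 12) = -7 - 11 = -18)
u(m, l) = 12 - 12/l (u(m, l) = 6*((-2*1)*(1/l - 1)) = 6*(-2*(-1 + 1/l)) = 6*(2 - 2/l) = 12 - 12/l)
1575*(u(r, -37) - 744) = 1575*((12 - 12/(-37)) - 744) = 1575*((12 - 12*(-1/37)) - 744) = 1575*((12 + 12/37) - 744) = 1575*(456/37 - 744) = 1575*(-27072/37) = -42638400/37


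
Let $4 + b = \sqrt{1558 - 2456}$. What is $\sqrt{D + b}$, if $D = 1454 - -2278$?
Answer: $\sqrt{3728 + i \sqrt{898}} \approx 61.058 + 0.2454 i$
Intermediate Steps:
$D = 3732$ ($D = 1454 + 2278 = 3732$)
$b = -4 + i \sqrt{898}$ ($b = -4 + \sqrt{1558 - 2456} = -4 + \sqrt{-898} = -4 + i \sqrt{898} \approx -4.0 + 29.967 i$)
$\sqrt{D + b} = \sqrt{3732 - \left(4 - i \sqrt{898}\right)} = \sqrt{3728 + i \sqrt{898}}$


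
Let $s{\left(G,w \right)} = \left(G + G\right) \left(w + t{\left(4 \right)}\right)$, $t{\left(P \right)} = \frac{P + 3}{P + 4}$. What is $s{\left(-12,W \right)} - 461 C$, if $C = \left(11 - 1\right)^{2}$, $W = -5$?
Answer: $-46001$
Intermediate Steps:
$t{\left(P \right)} = \frac{3 + P}{4 + P}$
$C = 100$ ($C = 10^{2} = 100$)
$s{\left(G,w \right)} = 2 G \left(\frac{7}{8} + w\right)$ ($s{\left(G,w \right)} = \left(G + G\right) \left(w + \frac{3 + 4}{4 + 4}\right) = 2 G \left(w + \frac{1}{8} \cdot 7\right) = 2 G \left(w + \frac{7}{8}\right) = 2 G \left(\frac{7}{8} + w\right)$)
$s{\left(-12,W \right)} - 461 C = \frac{1}{4} \left(-12\right) \left(7 + 8 \left(-5\right)\right) - 46100 = \frac{1}{4} \left(-12\right) \left(7 - 40\right) - 46100 = \frac{1}{4} \left(-12\right) \left(-33\right) - 46100 = 99 - 46100 = -46001$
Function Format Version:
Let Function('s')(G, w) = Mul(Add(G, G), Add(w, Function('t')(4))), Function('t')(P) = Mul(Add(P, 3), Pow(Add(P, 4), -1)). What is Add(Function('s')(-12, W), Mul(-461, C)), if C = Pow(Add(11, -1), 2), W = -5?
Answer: -46001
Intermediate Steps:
Function('t')(P) = Mul(Pow(Add(4, P), -1), Add(3, P)) (Function('t')(P) = Mul(Add(3, P), Pow(Add(4, P), -1)) = Mul(Pow(Add(4, P), -1), Add(3, P)))
C = 100 (C = Pow(10, 2) = 100)
Function('s')(G, w) = Mul(2, G, Add(Rational(7, 8), w)) (Function('s')(G, w) = Mul(Add(G, G), Add(w, Mul(Pow(Add(4, 4), -1), Add(3, 4)))) = Mul(Mul(2, G), Add(w, Mul(Pow(8, -1), 7))) = Mul(Mul(2, G), Add(w, Mul(Rational(1, 8), 7))) = Mul(Mul(2, G), Add(w, Rational(7, 8))) = Mul(Mul(2, G), Add(Rational(7, 8), w)) = Mul(2, G, Add(Rational(7, 8), w)))
Add(Function('s')(-12, W), Mul(-461, C)) = Add(Mul(Rational(1, 4), -12, Add(7, Mul(8, -5))), Mul(-461, 100)) = Add(Mul(Rational(1, 4), -12, Add(7, -40)), -46100) = Add(Mul(Rational(1, 4), -12, -33), -46100) = Add(99, -46100) = -46001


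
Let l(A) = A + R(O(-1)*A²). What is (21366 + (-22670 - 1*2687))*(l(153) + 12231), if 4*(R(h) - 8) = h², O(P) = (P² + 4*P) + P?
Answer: -8748022626356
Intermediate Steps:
O(P) = P² + 5*P
R(h) = 8 + h²/4
l(A) = 8 + A + 4*A⁴ (l(A) = A + (8 + ((-(5 - 1))*A²)²/4) = A + (8 + ((-1*4)*A²)²/4) = A + (8 + (-4*A²)²/4) = A + (8 + (16*A⁴)/4) = A + (8 + 4*A⁴) = 8 + A + 4*A⁴)
(21366 + (-22670 - 1*2687))*(l(153) + 12231) = (21366 + (-22670 - 1*2687))*((8 + 153 + 4*153⁴) + 12231) = (21366 + (-22670 - 2687))*((8 + 153 + 4*547981281) + 12231) = (21366 - 25357)*((8 + 153 + 2191925124) + 12231) = -3991*(2191925285 + 12231) = -3991*2191937516 = -8748022626356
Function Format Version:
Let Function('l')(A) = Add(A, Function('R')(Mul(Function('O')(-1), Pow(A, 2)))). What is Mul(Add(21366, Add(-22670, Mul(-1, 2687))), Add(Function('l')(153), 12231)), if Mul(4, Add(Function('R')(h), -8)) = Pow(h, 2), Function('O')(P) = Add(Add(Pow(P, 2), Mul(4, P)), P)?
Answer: -8748022626356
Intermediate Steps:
Function('O')(P) = Add(Pow(P, 2), Mul(5, P))
Function('R')(h) = Add(8, Mul(Rational(1, 4), Pow(h, 2)))
Function('l')(A) = Add(8, A, Mul(4, Pow(A, 4))) (Function('l')(A) = Add(A, Add(8, Mul(Rational(1, 4), Pow(Mul(Mul(-1, Add(5, -1)), Pow(A, 2)), 2)))) = Add(A, Add(8, Mul(Rational(1, 4), Pow(Mul(Mul(-1, 4), Pow(A, 2)), 2)))) = Add(A, Add(8, Mul(Rational(1, 4), Pow(Mul(-4, Pow(A, 2)), 2)))) = Add(A, Add(8, Mul(Rational(1, 4), Mul(16, Pow(A, 4))))) = Add(A, Add(8, Mul(4, Pow(A, 4)))) = Add(8, A, Mul(4, Pow(A, 4))))
Mul(Add(21366, Add(-22670, Mul(-1, 2687))), Add(Function('l')(153), 12231)) = Mul(Add(21366, Add(-22670, Mul(-1, 2687))), Add(Add(8, 153, Mul(4, Pow(153, 4))), 12231)) = Mul(Add(21366, Add(-22670, -2687)), Add(Add(8, 153, Mul(4, 547981281)), 12231)) = Mul(Add(21366, -25357), Add(Add(8, 153, 2191925124), 12231)) = Mul(-3991, Add(2191925285, 12231)) = Mul(-3991, 2191937516) = -8748022626356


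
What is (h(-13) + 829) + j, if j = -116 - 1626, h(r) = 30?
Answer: -883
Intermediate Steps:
j = -1742
(h(-13) + 829) + j = (30 + 829) - 1742 = 859 - 1742 = -883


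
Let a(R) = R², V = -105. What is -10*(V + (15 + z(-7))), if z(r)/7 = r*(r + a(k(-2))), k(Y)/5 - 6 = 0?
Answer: 438470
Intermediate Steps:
k(Y) = 30 (k(Y) = 30 + 5*0 = 30 + 0 = 30)
z(r) = 7*r*(900 + r) (z(r) = 7*(r*(r + 30²)) = 7*(r*(r + 900)) = 7*(r*(900 + r)) = 7*r*(900 + r))
-10*(V + (15 + z(-7))) = -10*(-105 + (15 + 7*(-7)*(900 - 7))) = -10*(-105 + (15 + 7*(-7)*893)) = -10*(-105 + (15 - 43757)) = -10*(-105 - 43742) = -10*(-43847) = 438470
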